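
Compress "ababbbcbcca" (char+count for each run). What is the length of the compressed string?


Input: ababbbcbcca
Runs:
  'a' x 1 => "a1"
  'b' x 1 => "b1"
  'a' x 1 => "a1"
  'b' x 3 => "b3"
  'c' x 1 => "c1"
  'b' x 1 => "b1"
  'c' x 2 => "c2"
  'a' x 1 => "a1"
Compressed: "a1b1a1b3c1b1c2a1"
Compressed length: 16

16


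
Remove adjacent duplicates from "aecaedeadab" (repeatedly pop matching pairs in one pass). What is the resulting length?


Input: aecaedeadab
Stack-based adjacent duplicate removal:
  Read 'a': push. Stack: a
  Read 'e': push. Stack: ae
  Read 'c': push. Stack: aec
  Read 'a': push. Stack: aeca
  Read 'e': push. Stack: aecae
  Read 'd': push. Stack: aecaed
  Read 'e': push. Stack: aecaede
  Read 'a': push. Stack: aecaedea
  Read 'd': push. Stack: aecaedead
  Read 'a': push. Stack: aecaedeada
  Read 'b': push. Stack: aecaedeadab
Final stack: "aecaedeadab" (length 11)

11


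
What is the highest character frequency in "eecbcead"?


Input: eecbcead
Character counts:
  'a': 1
  'b': 1
  'c': 2
  'd': 1
  'e': 3
Maximum frequency: 3

3


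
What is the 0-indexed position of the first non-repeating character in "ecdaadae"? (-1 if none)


Input: ecdaadae
Character frequencies:
  'a': 3
  'c': 1
  'd': 2
  'e': 2
Scanning left to right for freq == 1:
  Position 0 ('e'): freq=2, skip
  Position 1 ('c'): unique! => answer = 1

1


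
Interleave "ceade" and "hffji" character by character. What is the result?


Interleaving "ceade" and "hffji":
  Position 0: 'c' from first, 'h' from second => "ch"
  Position 1: 'e' from first, 'f' from second => "ef"
  Position 2: 'a' from first, 'f' from second => "af"
  Position 3: 'd' from first, 'j' from second => "dj"
  Position 4: 'e' from first, 'i' from second => "ei"
Result: chefafdjei

chefafdjei


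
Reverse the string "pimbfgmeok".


Input: pimbfgmeok
Reading characters right to left:
  Position 9: 'k'
  Position 8: 'o'
  Position 7: 'e'
  Position 6: 'm'
  Position 5: 'g'
  Position 4: 'f'
  Position 3: 'b'
  Position 2: 'm'
  Position 1: 'i'
  Position 0: 'p'
Reversed: koemgfbmip

koemgfbmip


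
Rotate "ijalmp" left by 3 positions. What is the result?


Input: "ijalmp", rotate left by 3
First 3 characters: "ija"
Remaining characters: "lmp"
Concatenate remaining + first: "lmp" + "ija" = "lmpija"

lmpija


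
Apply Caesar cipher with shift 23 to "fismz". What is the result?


Caesar cipher: shift "fismz" by 23
  'f' (pos 5) + 23 = pos 2 = 'c'
  'i' (pos 8) + 23 = pos 5 = 'f'
  's' (pos 18) + 23 = pos 15 = 'p'
  'm' (pos 12) + 23 = pos 9 = 'j'
  'z' (pos 25) + 23 = pos 22 = 'w'
Result: cfpjw

cfpjw


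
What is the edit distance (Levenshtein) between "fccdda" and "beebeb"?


Computing edit distance: "fccdda" -> "beebeb"
DP table:
           b    e    e    b    e    b
      0    1    2    3    4    5    6
  f   1    1    2    3    4    5    6
  c   2    2    2    3    4    5    6
  c   3    3    3    3    4    5    6
  d   4    4    4    4    4    5    6
  d   5    5    5    5    5    5    6
  a   6    6    6    6    6    6    6
Edit distance = dp[6][6] = 6

6


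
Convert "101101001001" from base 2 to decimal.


Input: "101101001001" in base 2
Positional expansion:
  Digit '1' (value 1) x 2^11 = 2048
  Digit '0' (value 0) x 2^10 = 0
  Digit '1' (value 1) x 2^9 = 512
  Digit '1' (value 1) x 2^8 = 256
  Digit '0' (value 0) x 2^7 = 0
  Digit '1' (value 1) x 2^6 = 64
  Digit '0' (value 0) x 2^5 = 0
  Digit '0' (value 0) x 2^4 = 0
  Digit '1' (value 1) x 2^3 = 8
  Digit '0' (value 0) x 2^2 = 0
  Digit '0' (value 0) x 2^1 = 0
  Digit '1' (value 1) x 2^0 = 1
Sum = 2889

2889


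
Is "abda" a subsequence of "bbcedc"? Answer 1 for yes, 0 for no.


Check if "abda" is a subsequence of "bbcedc"
Greedy scan:
  Position 0 ('b'): no match needed
  Position 1 ('b'): no match needed
  Position 2 ('c'): no match needed
  Position 3 ('e'): no match needed
  Position 4 ('d'): no match needed
  Position 5 ('c'): no match needed
Only matched 0/4 characters => not a subsequence

0


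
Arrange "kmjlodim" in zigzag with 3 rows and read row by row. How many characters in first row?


Zigzag "kmjlodim" into 3 rows:
Placing characters:
  'k' => row 0
  'm' => row 1
  'j' => row 2
  'l' => row 1
  'o' => row 0
  'd' => row 1
  'i' => row 2
  'm' => row 1
Rows:
  Row 0: "ko"
  Row 1: "mldm"
  Row 2: "ji"
First row length: 2

2


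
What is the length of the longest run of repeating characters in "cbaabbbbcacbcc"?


Input: "cbaabbbbcacbcc"
Scanning for longest run:
  Position 1 ('b'): new char, reset run to 1
  Position 2 ('a'): new char, reset run to 1
  Position 3 ('a'): continues run of 'a', length=2
  Position 4 ('b'): new char, reset run to 1
  Position 5 ('b'): continues run of 'b', length=2
  Position 6 ('b'): continues run of 'b', length=3
  Position 7 ('b'): continues run of 'b', length=4
  Position 8 ('c'): new char, reset run to 1
  Position 9 ('a'): new char, reset run to 1
  Position 10 ('c'): new char, reset run to 1
  Position 11 ('b'): new char, reset run to 1
  Position 12 ('c'): new char, reset run to 1
  Position 13 ('c'): continues run of 'c', length=2
Longest run: 'b' with length 4

4


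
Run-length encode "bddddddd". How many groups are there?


Input: bddddddd
Scanning for consecutive runs:
  Group 1: 'b' x 1 (positions 0-0)
  Group 2: 'd' x 7 (positions 1-7)
Total groups: 2

2


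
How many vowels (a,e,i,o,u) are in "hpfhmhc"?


Input: hpfhmhc
Checking each character:
  'h' at position 0: consonant
  'p' at position 1: consonant
  'f' at position 2: consonant
  'h' at position 3: consonant
  'm' at position 4: consonant
  'h' at position 5: consonant
  'c' at position 6: consonant
Total vowels: 0

0


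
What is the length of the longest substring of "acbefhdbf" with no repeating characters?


Input: "acbefhdbf"
Sliding window (track last position of each char):
  Position 0 ('a'): window [0,0] length 1 -- new best
  Position 1 ('c'): window [0,1] length 2 -- new best
  Position 2 ('b'): window [0,2] length 3 -- new best
  Position 3 ('e'): window [0,3] length 4 -- new best
  Position 4 ('f'): window [0,4] length 5 -- new best
  Position 5 ('h'): window [0,5] length 6 -- new best
  Position 6 ('d'): window [0,6] length 7 -- new best
  Position 7 ('b'): repeat (last at 2), move window start to 3
  Position 7 ('b'): window [3,7] length 5
  Position 8 ('f'): repeat (last at 4), move window start to 5
  Position 8 ('f'): window [5,8] length 4
Longest substring with no repeats: "acbefhd" with length 7

7


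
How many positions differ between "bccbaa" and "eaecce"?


Comparing "bccbaa" and "eaecce" position by position:
  Position 0: 'b' vs 'e' => DIFFER
  Position 1: 'c' vs 'a' => DIFFER
  Position 2: 'c' vs 'e' => DIFFER
  Position 3: 'b' vs 'c' => DIFFER
  Position 4: 'a' vs 'c' => DIFFER
  Position 5: 'a' vs 'e' => DIFFER
Positions that differ: 6

6


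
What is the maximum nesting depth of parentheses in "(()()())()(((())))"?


Input: "(()()())()(((())))"
Tracking depth:
  Position 0 '(': depth becomes 1
  Position 1 '(': depth becomes 2
  Position 2 ')': depth becomes 1
  Position 3 '(': depth becomes 2
  Position 4 ')': depth becomes 1
  Position 5 '(': depth becomes 2
  Position 6 ')': depth becomes 1
  Position 7 ')': depth becomes 0
  Position 8 '(': depth becomes 1
  Position 9 ')': depth becomes 0
  Position 10 '(': depth becomes 1
  Position 11 '(': depth becomes 2
  Position 12 '(': depth becomes 3
  Position 13 '(': depth becomes 4
  Position 14 ')': depth becomes 3
  Position 15 ')': depth becomes 2
  Position 16 ')': depth becomes 1
  Position 17 ')': depth becomes 0
Maximum depth reached: 4

4


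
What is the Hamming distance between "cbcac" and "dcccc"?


Comparing "cbcac" and "dcccc" position by position:
  Position 0: 'c' vs 'd' => differ
  Position 1: 'b' vs 'c' => differ
  Position 2: 'c' vs 'c' => same
  Position 3: 'a' vs 'c' => differ
  Position 4: 'c' vs 'c' => same
Total differences (Hamming distance): 3

3


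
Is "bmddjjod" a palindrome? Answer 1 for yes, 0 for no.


Input: bmddjjod
Reversed: dojjddmb
  Compare pos 0 ('b') with pos 7 ('d'): MISMATCH
  Compare pos 1 ('m') with pos 6 ('o'): MISMATCH
  Compare pos 2 ('d') with pos 5 ('j'): MISMATCH
  Compare pos 3 ('d') with pos 4 ('j'): MISMATCH
Result: not a palindrome

0


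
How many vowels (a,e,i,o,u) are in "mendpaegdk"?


Input: mendpaegdk
Checking each character:
  'm' at position 0: consonant
  'e' at position 1: vowel (running total: 1)
  'n' at position 2: consonant
  'd' at position 3: consonant
  'p' at position 4: consonant
  'a' at position 5: vowel (running total: 2)
  'e' at position 6: vowel (running total: 3)
  'g' at position 7: consonant
  'd' at position 8: consonant
  'k' at position 9: consonant
Total vowels: 3

3


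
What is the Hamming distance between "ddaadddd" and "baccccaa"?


Comparing "ddaadddd" and "baccccaa" position by position:
  Position 0: 'd' vs 'b' => differ
  Position 1: 'd' vs 'a' => differ
  Position 2: 'a' vs 'c' => differ
  Position 3: 'a' vs 'c' => differ
  Position 4: 'd' vs 'c' => differ
  Position 5: 'd' vs 'c' => differ
  Position 6: 'd' vs 'a' => differ
  Position 7: 'd' vs 'a' => differ
Total differences (Hamming distance): 8

8


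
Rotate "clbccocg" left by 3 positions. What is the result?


Input: "clbccocg", rotate left by 3
First 3 characters: "clb"
Remaining characters: "ccocg"
Concatenate remaining + first: "ccocg" + "clb" = "ccocgclb"

ccocgclb


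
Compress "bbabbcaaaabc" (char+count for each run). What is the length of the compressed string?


Input: bbabbcaaaabc
Runs:
  'b' x 2 => "b2"
  'a' x 1 => "a1"
  'b' x 2 => "b2"
  'c' x 1 => "c1"
  'a' x 4 => "a4"
  'b' x 1 => "b1"
  'c' x 1 => "c1"
Compressed: "b2a1b2c1a4b1c1"
Compressed length: 14

14


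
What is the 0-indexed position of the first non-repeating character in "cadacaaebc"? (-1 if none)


Input: cadacaaebc
Character frequencies:
  'a': 4
  'b': 1
  'c': 3
  'd': 1
  'e': 1
Scanning left to right for freq == 1:
  Position 0 ('c'): freq=3, skip
  Position 1 ('a'): freq=4, skip
  Position 2 ('d'): unique! => answer = 2

2


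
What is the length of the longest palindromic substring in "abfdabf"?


Input: "abfdabf"
Checking substrings for palindromes:
  No multi-char palindromic substrings found
Longest palindromic substring: "a" with length 1

1


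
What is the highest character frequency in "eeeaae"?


Input: eeeaae
Character counts:
  'a': 2
  'e': 4
Maximum frequency: 4

4


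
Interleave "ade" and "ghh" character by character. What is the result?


Interleaving "ade" and "ghh":
  Position 0: 'a' from first, 'g' from second => "ag"
  Position 1: 'd' from first, 'h' from second => "dh"
  Position 2: 'e' from first, 'h' from second => "eh"
Result: agdheh

agdheh


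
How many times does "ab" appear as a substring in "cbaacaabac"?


Searching for "ab" in "cbaacaabac"
Scanning each position:
  Position 0: "cb" => no
  Position 1: "ba" => no
  Position 2: "aa" => no
  Position 3: "ac" => no
  Position 4: "ca" => no
  Position 5: "aa" => no
  Position 6: "ab" => MATCH
  Position 7: "ba" => no
  Position 8: "ac" => no
Total occurrences: 1

1


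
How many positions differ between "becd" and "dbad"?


Comparing "becd" and "dbad" position by position:
  Position 0: 'b' vs 'd' => DIFFER
  Position 1: 'e' vs 'b' => DIFFER
  Position 2: 'c' vs 'a' => DIFFER
  Position 3: 'd' vs 'd' => same
Positions that differ: 3

3


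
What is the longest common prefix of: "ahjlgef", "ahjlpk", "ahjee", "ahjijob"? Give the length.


Words: ahjlgef, ahjlpk, ahjee, ahjijob
  Position 0: all 'a' => match
  Position 1: all 'h' => match
  Position 2: all 'j' => match
  Position 3: ('l', 'l', 'e', 'i') => mismatch, stop
LCP = "ahj" (length 3)

3


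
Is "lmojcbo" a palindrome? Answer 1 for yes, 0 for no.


Input: lmojcbo
Reversed: obcjoml
  Compare pos 0 ('l') with pos 6 ('o'): MISMATCH
  Compare pos 1 ('m') with pos 5 ('b'): MISMATCH
  Compare pos 2 ('o') with pos 4 ('c'): MISMATCH
Result: not a palindrome

0


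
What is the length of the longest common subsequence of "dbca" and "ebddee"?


LCS of "dbca" and "ebddee"
DP table:
           e    b    d    d    e    e
      0    0    0    0    0    0    0
  d   0    0    0    1    1    1    1
  b   0    0    1    1    1    1    1
  c   0    0    1    1    1    1    1
  a   0    0    1    1    1    1    1
LCS length = dp[4][6] = 1

1


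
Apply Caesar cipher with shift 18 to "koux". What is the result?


Caesar cipher: shift "koux" by 18
  'k' (pos 10) + 18 = pos 2 = 'c'
  'o' (pos 14) + 18 = pos 6 = 'g'
  'u' (pos 20) + 18 = pos 12 = 'm'
  'x' (pos 23) + 18 = pos 15 = 'p'
Result: cgmp

cgmp


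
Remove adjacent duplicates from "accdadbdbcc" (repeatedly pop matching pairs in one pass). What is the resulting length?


Input: accdadbdbcc
Stack-based adjacent duplicate removal:
  Read 'a': push. Stack: a
  Read 'c': push. Stack: ac
  Read 'c': matches stack top 'c' => pop. Stack: a
  Read 'd': push. Stack: ad
  Read 'a': push. Stack: ada
  Read 'd': push. Stack: adad
  Read 'b': push. Stack: adadb
  Read 'd': push. Stack: adadbd
  Read 'b': push. Stack: adadbdb
  Read 'c': push. Stack: adadbdbc
  Read 'c': matches stack top 'c' => pop. Stack: adadbdb
Final stack: "adadbdb" (length 7)

7


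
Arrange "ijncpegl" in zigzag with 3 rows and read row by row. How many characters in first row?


Zigzag "ijncpegl" into 3 rows:
Placing characters:
  'i' => row 0
  'j' => row 1
  'n' => row 2
  'c' => row 1
  'p' => row 0
  'e' => row 1
  'g' => row 2
  'l' => row 1
Rows:
  Row 0: "ip"
  Row 1: "jcel"
  Row 2: "ng"
First row length: 2

2


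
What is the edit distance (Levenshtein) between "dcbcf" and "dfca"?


Computing edit distance: "dcbcf" -> "dfca"
DP table:
           d    f    c    a
      0    1    2    3    4
  d   1    0    1    2    3
  c   2    1    1    1    2
  b   3    2    2    2    2
  c   4    3    3    2    3
  f   5    4    3    3    3
Edit distance = dp[5][4] = 3

3


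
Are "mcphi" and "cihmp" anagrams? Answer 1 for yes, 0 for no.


Strings: "mcphi", "cihmp"
Sorted first:  chimp
Sorted second: chimp
Sorted forms match => anagrams

1


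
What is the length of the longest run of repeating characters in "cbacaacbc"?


Input: "cbacaacbc"
Scanning for longest run:
  Position 1 ('b'): new char, reset run to 1
  Position 2 ('a'): new char, reset run to 1
  Position 3 ('c'): new char, reset run to 1
  Position 4 ('a'): new char, reset run to 1
  Position 5 ('a'): continues run of 'a', length=2
  Position 6 ('c'): new char, reset run to 1
  Position 7 ('b'): new char, reset run to 1
  Position 8 ('c'): new char, reset run to 1
Longest run: 'a' with length 2

2


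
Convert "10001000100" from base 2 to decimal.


Input: "10001000100" in base 2
Positional expansion:
  Digit '1' (value 1) x 2^10 = 1024
  Digit '0' (value 0) x 2^9 = 0
  Digit '0' (value 0) x 2^8 = 0
  Digit '0' (value 0) x 2^7 = 0
  Digit '1' (value 1) x 2^6 = 64
  Digit '0' (value 0) x 2^5 = 0
  Digit '0' (value 0) x 2^4 = 0
  Digit '0' (value 0) x 2^3 = 0
  Digit '1' (value 1) x 2^2 = 4
  Digit '0' (value 0) x 2^1 = 0
  Digit '0' (value 0) x 2^0 = 0
Sum = 1092

1092


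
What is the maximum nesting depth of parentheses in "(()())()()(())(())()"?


Input: "(()())()()(())(())()"
Tracking depth:
  Position 0 '(': depth becomes 1
  Position 1 '(': depth becomes 2
  Position 2 ')': depth becomes 1
  Position 3 '(': depth becomes 2
  Position 4 ')': depth becomes 1
  Position 5 ')': depth becomes 0
  Position 6 '(': depth becomes 1
  Position 7 ')': depth becomes 0
  Position 8 '(': depth becomes 1
  Position 9 ')': depth becomes 0
  Position 10 '(': depth becomes 1
  Position 11 '(': depth becomes 2
  Position 12 ')': depth becomes 1
  Position 13 ')': depth becomes 0
  Position 14 '(': depth becomes 1
  Position 15 '(': depth becomes 2
  Position 16 ')': depth becomes 1
  Position 17 ')': depth becomes 0
  Position 18 '(': depth becomes 1
  Position 19 ')': depth becomes 0
Maximum depth reached: 2

2


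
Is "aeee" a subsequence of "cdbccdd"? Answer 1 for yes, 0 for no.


Check if "aeee" is a subsequence of "cdbccdd"
Greedy scan:
  Position 0 ('c'): no match needed
  Position 1 ('d'): no match needed
  Position 2 ('b'): no match needed
  Position 3 ('c'): no match needed
  Position 4 ('c'): no match needed
  Position 5 ('d'): no match needed
  Position 6 ('d'): no match needed
Only matched 0/4 characters => not a subsequence

0


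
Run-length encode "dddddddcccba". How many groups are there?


Input: dddddddcccba
Scanning for consecutive runs:
  Group 1: 'd' x 7 (positions 0-6)
  Group 2: 'c' x 3 (positions 7-9)
  Group 3: 'b' x 1 (positions 10-10)
  Group 4: 'a' x 1 (positions 11-11)
Total groups: 4

4


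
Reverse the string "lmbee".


Input: lmbee
Reading characters right to left:
  Position 4: 'e'
  Position 3: 'e'
  Position 2: 'b'
  Position 1: 'm'
  Position 0: 'l'
Reversed: eebml

eebml


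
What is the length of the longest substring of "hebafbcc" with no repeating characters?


Input: "hebafbcc"
Sliding window (track last position of each char):
  Position 0 ('h'): window [0,0] length 1 -- new best
  Position 1 ('e'): window [0,1] length 2 -- new best
  Position 2 ('b'): window [0,2] length 3 -- new best
  Position 3 ('a'): window [0,3] length 4 -- new best
  Position 4 ('f'): window [0,4] length 5 -- new best
  Position 5 ('b'): repeat (last at 2), move window start to 3
  Position 5 ('b'): window [3,5] length 3
  Position 6 ('c'): window [3,6] length 4
  Position 7 ('c'): repeat (last at 6), move window start to 7
  Position 7 ('c'): window [7,7] length 1
Longest substring with no repeats: "hebaf" with length 5

5


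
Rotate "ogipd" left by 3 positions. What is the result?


Input: "ogipd", rotate left by 3
First 3 characters: "ogi"
Remaining characters: "pd"
Concatenate remaining + first: "pd" + "ogi" = "pdogi"

pdogi


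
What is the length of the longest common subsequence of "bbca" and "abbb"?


LCS of "bbca" and "abbb"
DP table:
           a    b    b    b
      0    0    0    0    0
  b   0    0    1    1    1
  b   0    0    1    2    2
  c   0    0    1    2    2
  a   0    1    1    2    2
LCS length = dp[4][4] = 2

2


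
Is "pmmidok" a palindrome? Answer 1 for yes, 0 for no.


Input: pmmidok
Reversed: kodimmp
  Compare pos 0 ('p') with pos 6 ('k'): MISMATCH
  Compare pos 1 ('m') with pos 5 ('o'): MISMATCH
  Compare pos 2 ('m') with pos 4 ('d'): MISMATCH
Result: not a palindrome

0


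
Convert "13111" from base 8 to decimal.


Input: "13111" in base 8
Positional expansion:
  Digit '1' (value 1) x 8^4 = 4096
  Digit '3' (value 3) x 8^3 = 1536
  Digit '1' (value 1) x 8^2 = 64
  Digit '1' (value 1) x 8^1 = 8
  Digit '1' (value 1) x 8^0 = 1
Sum = 5705

5705


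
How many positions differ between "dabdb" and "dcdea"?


Comparing "dabdb" and "dcdea" position by position:
  Position 0: 'd' vs 'd' => same
  Position 1: 'a' vs 'c' => DIFFER
  Position 2: 'b' vs 'd' => DIFFER
  Position 3: 'd' vs 'e' => DIFFER
  Position 4: 'b' vs 'a' => DIFFER
Positions that differ: 4

4


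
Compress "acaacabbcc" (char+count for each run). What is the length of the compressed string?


Input: acaacabbcc
Runs:
  'a' x 1 => "a1"
  'c' x 1 => "c1"
  'a' x 2 => "a2"
  'c' x 1 => "c1"
  'a' x 1 => "a1"
  'b' x 2 => "b2"
  'c' x 2 => "c2"
Compressed: "a1c1a2c1a1b2c2"
Compressed length: 14

14


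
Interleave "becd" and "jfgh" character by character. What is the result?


Interleaving "becd" and "jfgh":
  Position 0: 'b' from first, 'j' from second => "bj"
  Position 1: 'e' from first, 'f' from second => "ef"
  Position 2: 'c' from first, 'g' from second => "cg"
  Position 3: 'd' from first, 'h' from second => "dh"
Result: bjefcgdh

bjefcgdh


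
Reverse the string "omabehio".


Input: omabehio
Reading characters right to left:
  Position 7: 'o'
  Position 6: 'i'
  Position 5: 'h'
  Position 4: 'e'
  Position 3: 'b'
  Position 2: 'a'
  Position 1: 'm'
  Position 0: 'o'
Reversed: oihebamo

oihebamo


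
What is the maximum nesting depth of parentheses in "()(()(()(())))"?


Input: "()(()(()(())))"
Tracking depth:
  Position 0 '(': depth becomes 1
  Position 1 ')': depth becomes 0
  Position 2 '(': depth becomes 1
  Position 3 '(': depth becomes 2
  Position 4 ')': depth becomes 1
  Position 5 '(': depth becomes 2
  Position 6 '(': depth becomes 3
  Position 7 ')': depth becomes 2
  Position 8 '(': depth becomes 3
  Position 9 '(': depth becomes 4
  Position 10 ')': depth becomes 3
  Position 11 ')': depth becomes 2
  Position 12 ')': depth becomes 1
  Position 13 ')': depth becomes 0
Maximum depth reached: 4

4


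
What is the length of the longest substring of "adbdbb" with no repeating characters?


Input: "adbdbb"
Sliding window (track last position of each char):
  Position 0 ('a'): window [0,0] length 1 -- new best
  Position 1 ('d'): window [0,1] length 2 -- new best
  Position 2 ('b'): window [0,2] length 3 -- new best
  Position 3 ('d'): repeat (last at 1), move window start to 2
  Position 3 ('d'): window [2,3] length 2
  Position 4 ('b'): repeat (last at 2), move window start to 3
  Position 4 ('b'): window [3,4] length 2
  Position 5 ('b'): repeat (last at 4), move window start to 5
  Position 5 ('b'): window [5,5] length 1
Longest substring with no repeats: "adb" with length 3

3


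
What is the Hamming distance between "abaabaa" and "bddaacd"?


Comparing "abaabaa" and "bddaacd" position by position:
  Position 0: 'a' vs 'b' => differ
  Position 1: 'b' vs 'd' => differ
  Position 2: 'a' vs 'd' => differ
  Position 3: 'a' vs 'a' => same
  Position 4: 'b' vs 'a' => differ
  Position 5: 'a' vs 'c' => differ
  Position 6: 'a' vs 'd' => differ
Total differences (Hamming distance): 6

6


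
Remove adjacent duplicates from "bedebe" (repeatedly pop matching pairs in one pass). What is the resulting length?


Input: bedebe
Stack-based adjacent duplicate removal:
  Read 'b': push. Stack: b
  Read 'e': push. Stack: be
  Read 'd': push. Stack: bed
  Read 'e': push. Stack: bede
  Read 'b': push. Stack: bedeb
  Read 'e': push. Stack: bedebe
Final stack: "bedebe" (length 6)

6


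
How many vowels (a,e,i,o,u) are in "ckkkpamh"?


Input: ckkkpamh
Checking each character:
  'c' at position 0: consonant
  'k' at position 1: consonant
  'k' at position 2: consonant
  'k' at position 3: consonant
  'p' at position 4: consonant
  'a' at position 5: vowel (running total: 1)
  'm' at position 6: consonant
  'h' at position 7: consonant
Total vowels: 1

1


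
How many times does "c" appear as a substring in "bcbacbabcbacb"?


Searching for "c" in "bcbacbabcbacb"
Scanning each position:
  Position 0: "b" => no
  Position 1: "c" => MATCH
  Position 2: "b" => no
  Position 3: "a" => no
  Position 4: "c" => MATCH
  Position 5: "b" => no
  Position 6: "a" => no
  Position 7: "b" => no
  Position 8: "c" => MATCH
  Position 9: "b" => no
  Position 10: "a" => no
  Position 11: "c" => MATCH
  Position 12: "b" => no
Total occurrences: 4

4


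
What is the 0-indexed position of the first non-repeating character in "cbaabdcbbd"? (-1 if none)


Input: cbaabdcbbd
Character frequencies:
  'a': 2
  'b': 4
  'c': 2
  'd': 2
Scanning left to right for freq == 1:
  Position 0 ('c'): freq=2, skip
  Position 1 ('b'): freq=4, skip
  Position 2 ('a'): freq=2, skip
  Position 3 ('a'): freq=2, skip
  Position 4 ('b'): freq=4, skip
  Position 5 ('d'): freq=2, skip
  Position 6 ('c'): freq=2, skip
  Position 7 ('b'): freq=4, skip
  Position 8 ('b'): freq=4, skip
  Position 9 ('d'): freq=2, skip
  No unique character found => answer = -1

-1


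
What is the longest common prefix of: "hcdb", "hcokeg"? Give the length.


Words: hcdb, hcokeg
  Position 0: all 'h' => match
  Position 1: all 'c' => match
  Position 2: ('d', 'o') => mismatch, stop
LCP = "hc" (length 2)

2


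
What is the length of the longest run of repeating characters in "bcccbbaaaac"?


Input: "bcccbbaaaac"
Scanning for longest run:
  Position 1 ('c'): new char, reset run to 1
  Position 2 ('c'): continues run of 'c', length=2
  Position 3 ('c'): continues run of 'c', length=3
  Position 4 ('b'): new char, reset run to 1
  Position 5 ('b'): continues run of 'b', length=2
  Position 6 ('a'): new char, reset run to 1
  Position 7 ('a'): continues run of 'a', length=2
  Position 8 ('a'): continues run of 'a', length=3
  Position 9 ('a'): continues run of 'a', length=4
  Position 10 ('c'): new char, reset run to 1
Longest run: 'a' with length 4

4


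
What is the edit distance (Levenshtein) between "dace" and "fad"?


Computing edit distance: "dace" -> "fad"
DP table:
           f    a    d
      0    1    2    3
  d   1    1    2    2
  a   2    2    1    2
  c   3    3    2    2
  e   4    4    3    3
Edit distance = dp[4][3] = 3

3


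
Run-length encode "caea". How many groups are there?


Input: caea
Scanning for consecutive runs:
  Group 1: 'c' x 1 (positions 0-0)
  Group 2: 'a' x 1 (positions 1-1)
  Group 3: 'e' x 1 (positions 2-2)
  Group 4: 'a' x 1 (positions 3-3)
Total groups: 4

4


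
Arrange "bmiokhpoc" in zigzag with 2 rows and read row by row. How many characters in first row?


Zigzag "bmiokhpoc" into 2 rows:
Placing characters:
  'b' => row 0
  'm' => row 1
  'i' => row 0
  'o' => row 1
  'k' => row 0
  'h' => row 1
  'p' => row 0
  'o' => row 1
  'c' => row 0
Rows:
  Row 0: "bikpc"
  Row 1: "moho"
First row length: 5

5


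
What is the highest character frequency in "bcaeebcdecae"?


Input: bcaeebcdecae
Character counts:
  'a': 2
  'b': 2
  'c': 3
  'd': 1
  'e': 4
Maximum frequency: 4

4


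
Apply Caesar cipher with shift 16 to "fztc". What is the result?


Caesar cipher: shift "fztc" by 16
  'f' (pos 5) + 16 = pos 21 = 'v'
  'z' (pos 25) + 16 = pos 15 = 'p'
  't' (pos 19) + 16 = pos 9 = 'j'
  'c' (pos 2) + 16 = pos 18 = 's'
Result: vpjs

vpjs


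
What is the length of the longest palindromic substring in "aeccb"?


Input: "aeccb"
Checking substrings for palindromes:
  [2:4] "cc" (len 2) => palindrome
Longest palindromic substring: "cc" with length 2

2


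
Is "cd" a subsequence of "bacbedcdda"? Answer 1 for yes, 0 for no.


Check if "cd" is a subsequence of "bacbedcdda"
Greedy scan:
  Position 0 ('b'): no match needed
  Position 1 ('a'): no match needed
  Position 2 ('c'): matches sub[0] = 'c'
  Position 3 ('b'): no match needed
  Position 4 ('e'): no match needed
  Position 5 ('d'): matches sub[1] = 'd'
  Position 6 ('c'): no match needed
  Position 7 ('d'): no match needed
  Position 8 ('d'): no match needed
  Position 9 ('a'): no match needed
All 2 characters matched => is a subsequence

1


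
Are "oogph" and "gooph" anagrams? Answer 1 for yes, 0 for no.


Strings: "oogph", "gooph"
Sorted first:  ghoop
Sorted second: ghoop
Sorted forms match => anagrams

1


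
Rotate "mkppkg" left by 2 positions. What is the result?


Input: "mkppkg", rotate left by 2
First 2 characters: "mk"
Remaining characters: "ppkg"
Concatenate remaining + first: "ppkg" + "mk" = "ppkgmk"

ppkgmk


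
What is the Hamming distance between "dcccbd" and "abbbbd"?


Comparing "dcccbd" and "abbbbd" position by position:
  Position 0: 'd' vs 'a' => differ
  Position 1: 'c' vs 'b' => differ
  Position 2: 'c' vs 'b' => differ
  Position 3: 'c' vs 'b' => differ
  Position 4: 'b' vs 'b' => same
  Position 5: 'd' vs 'd' => same
Total differences (Hamming distance): 4

4


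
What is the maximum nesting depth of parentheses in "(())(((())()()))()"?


Input: "(())(((())()()))()"
Tracking depth:
  Position 0 '(': depth becomes 1
  Position 1 '(': depth becomes 2
  Position 2 ')': depth becomes 1
  Position 3 ')': depth becomes 0
  Position 4 '(': depth becomes 1
  Position 5 '(': depth becomes 2
  Position 6 '(': depth becomes 3
  Position 7 '(': depth becomes 4
  Position 8 ')': depth becomes 3
  Position 9 ')': depth becomes 2
  Position 10 '(': depth becomes 3
  Position 11 ')': depth becomes 2
  Position 12 '(': depth becomes 3
  Position 13 ')': depth becomes 2
  Position 14 ')': depth becomes 1
  Position 15 ')': depth becomes 0
  Position 16 '(': depth becomes 1
  Position 17 ')': depth becomes 0
Maximum depth reached: 4

4


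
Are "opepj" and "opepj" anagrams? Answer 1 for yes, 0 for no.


Strings: "opepj", "opepj"
Sorted first:  ejopp
Sorted second: ejopp
Sorted forms match => anagrams

1


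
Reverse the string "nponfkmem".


Input: nponfkmem
Reading characters right to left:
  Position 8: 'm'
  Position 7: 'e'
  Position 6: 'm'
  Position 5: 'k'
  Position 4: 'f'
  Position 3: 'n'
  Position 2: 'o'
  Position 1: 'p'
  Position 0: 'n'
Reversed: memkfnopn

memkfnopn


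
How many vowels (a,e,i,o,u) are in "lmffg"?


Input: lmffg
Checking each character:
  'l' at position 0: consonant
  'm' at position 1: consonant
  'f' at position 2: consonant
  'f' at position 3: consonant
  'g' at position 4: consonant
Total vowels: 0

0


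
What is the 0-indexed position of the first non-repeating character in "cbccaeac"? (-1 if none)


Input: cbccaeac
Character frequencies:
  'a': 2
  'b': 1
  'c': 4
  'e': 1
Scanning left to right for freq == 1:
  Position 0 ('c'): freq=4, skip
  Position 1 ('b'): unique! => answer = 1

1


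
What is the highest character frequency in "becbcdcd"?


Input: becbcdcd
Character counts:
  'b': 2
  'c': 3
  'd': 2
  'e': 1
Maximum frequency: 3

3


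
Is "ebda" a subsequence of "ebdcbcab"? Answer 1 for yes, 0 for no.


Check if "ebda" is a subsequence of "ebdcbcab"
Greedy scan:
  Position 0 ('e'): matches sub[0] = 'e'
  Position 1 ('b'): matches sub[1] = 'b'
  Position 2 ('d'): matches sub[2] = 'd'
  Position 3 ('c'): no match needed
  Position 4 ('b'): no match needed
  Position 5 ('c'): no match needed
  Position 6 ('a'): matches sub[3] = 'a'
  Position 7 ('b'): no match needed
All 4 characters matched => is a subsequence

1


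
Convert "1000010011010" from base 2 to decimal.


Input: "1000010011010" in base 2
Positional expansion:
  Digit '1' (value 1) x 2^12 = 4096
  Digit '0' (value 0) x 2^11 = 0
  Digit '0' (value 0) x 2^10 = 0
  Digit '0' (value 0) x 2^9 = 0
  Digit '0' (value 0) x 2^8 = 0
  Digit '1' (value 1) x 2^7 = 128
  Digit '0' (value 0) x 2^6 = 0
  Digit '0' (value 0) x 2^5 = 0
  Digit '1' (value 1) x 2^4 = 16
  Digit '1' (value 1) x 2^3 = 8
  Digit '0' (value 0) x 2^2 = 0
  Digit '1' (value 1) x 2^1 = 2
  Digit '0' (value 0) x 2^0 = 0
Sum = 4250

4250


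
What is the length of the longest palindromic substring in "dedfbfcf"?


Input: "dedfbfcf"
Checking substrings for palindromes:
  [0:3] "ded" (len 3) => palindrome
  [3:6] "fbf" (len 3) => palindrome
  [5:8] "fcf" (len 3) => palindrome
Longest palindromic substring: "ded" with length 3

3


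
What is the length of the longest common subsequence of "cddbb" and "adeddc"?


LCS of "cddbb" and "adeddc"
DP table:
           a    d    e    d    d    c
      0    0    0    0    0    0    0
  c   0    0    0    0    0    0    1
  d   0    0    1    1    1    1    1
  d   0    0    1    1    2    2    2
  b   0    0    1    1    2    2    2
  b   0    0    1    1    2    2    2
LCS length = dp[5][6] = 2

2


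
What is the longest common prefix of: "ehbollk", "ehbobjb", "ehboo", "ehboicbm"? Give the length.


Words: ehbollk, ehbobjb, ehboo, ehboicbm
  Position 0: all 'e' => match
  Position 1: all 'h' => match
  Position 2: all 'b' => match
  Position 3: all 'o' => match
  Position 4: ('l', 'b', 'o', 'i') => mismatch, stop
LCP = "ehbo" (length 4)

4


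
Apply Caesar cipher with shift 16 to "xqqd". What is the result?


Caesar cipher: shift "xqqd" by 16
  'x' (pos 23) + 16 = pos 13 = 'n'
  'q' (pos 16) + 16 = pos 6 = 'g'
  'q' (pos 16) + 16 = pos 6 = 'g'
  'd' (pos 3) + 16 = pos 19 = 't'
Result: nggt

nggt


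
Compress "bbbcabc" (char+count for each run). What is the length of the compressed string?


Input: bbbcabc
Runs:
  'b' x 3 => "b3"
  'c' x 1 => "c1"
  'a' x 1 => "a1"
  'b' x 1 => "b1"
  'c' x 1 => "c1"
Compressed: "b3c1a1b1c1"
Compressed length: 10

10


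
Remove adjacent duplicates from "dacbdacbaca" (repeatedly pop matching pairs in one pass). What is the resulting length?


Input: dacbdacbaca
Stack-based adjacent duplicate removal:
  Read 'd': push. Stack: d
  Read 'a': push. Stack: da
  Read 'c': push. Stack: dac
  Read 'b': push. Stack: dacb
  Read 'd': push. Stack: dacbd
  Read 'a': push. Stack: dacbda
  Read 'c': push. Stack: dacbdac
  Read 'b': push. Stack: dacbdacb
  Read 'a': push. Stack: dacbdacba
  Read 'c': push. Stack: dacbdacbac
  Read 'a': push. Stack: dacbdacbaca
Final stack: "dacbdacbaca" (length 11)

11


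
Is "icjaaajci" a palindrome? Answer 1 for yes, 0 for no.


Input: icjaaajci
Reversed: icjaaajci
  Compare pos 0 ('i') with pos 8 ('i'): match
  Compare pos 1 ('c') with pos 7 ('c'): match
  Compare pos 2 ('j') with pos 6 ('j'): match
  Compare pos 3 ('a') with pos 5 ('a'): match
Result: palindrome

1


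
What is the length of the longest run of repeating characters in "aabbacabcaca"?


Input: "aabbacabcaca"
Scanning for longest run:
  Position 1 ('a'): continues run of 'a', length=2
  Position 2 ('b'): new char, reset run to 1
  Position 3 ('b'): continues run of 'b', length=2
  Position 4 ('a'): new char, reset run to 1
  Position 5 ('c'): new char, reset run to 1
  Position 6 ('a'): new char, reset run to 1
  Position 7 ('b'): new char, reset run to 1
  Position 8 ('c'): new char, reset run to 1
  Position 9 ('a'): new char, reset run to 1
  Position 10 ('c'): new char, reset run to 1
  Position 11 ('a'): new char, reset run to 1
Longest run: 'a' with length 2

2


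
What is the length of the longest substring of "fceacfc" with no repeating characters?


Input: "fceacfc"
Sliding window (track last position of each char):
  Position 0 ('f'): window [0,0] length 1 -- new best
  Position 1 ('c'): window [0,1] length 2 -- new best
  Position 2 ('e'): window [0,2] length 3 -- new best
  Position 3 ('a'): window [0,3] length 4 -- new best
  Position 4 ('c'): repeat (last at 1), move window start to 2
  Position 4 ('c'): window [2,4] length 3
  Position 5 ('f'): window [2,5] length 4
  Position 6 ('c'): repeat (last at 4), move window start to 5
  Position 6 ('c'): window [5,6] length 2
Longest substring with no repeats: "fcea" with length 4

4


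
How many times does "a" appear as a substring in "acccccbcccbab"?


Searching for "a" in "acccccbcccbab"
Scanning each position:
  Position 0: "a" => MATCH
  Position 1: "c" => no
  Position 2: "c" => no
  Position 3: "c" => no
  Position 4: "c" => no
  Position 5: "c" => no
  Position 6: "b" => no
  Position 7: "c" => no
  Position 8: "c" => no
  Position 9: "c" => no
  Position 10: "b" => no
  Position 11: "a" => MATCH
  Position 12: "b" => no
Total occurrences: 2

2


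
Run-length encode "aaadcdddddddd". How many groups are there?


Input: aaadcdddddddd
Scanning for consecutive runs:
  Group 1: 'a' x 3 (positions 0-2)
  Group 2: 'd' x 1 (positions 3-3)
  Group 3: 'c' x 1 (positions 4-4)
  Group 4: 'd' x 8 (positions 5-12)
Total groups: 4

4


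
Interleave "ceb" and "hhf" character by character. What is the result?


Interleaving "ceb" and "hhf":
  Position 0: 'c' from first, 'h' from second => "ch"
  Position 1: 'e' from first, 'h' from second => "eh"
  Position 2: 'b' from first, 'f' from second => "bf"
Result: chehbf

chehbf


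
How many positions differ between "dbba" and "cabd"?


Comparing "dbba" and "cabd" position by position:
  Position 0: 'd' vs 'c' => DIFFER
  Position 1: 'b' vs 'a' => DIFFER
  Position 2: 'b' vs 'b' => same
  Position 3: 'a' vs 'd' => DIFFER
Positions that differ: 3

3


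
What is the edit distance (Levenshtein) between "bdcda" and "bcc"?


Computing edit distance: "bdcda" -> "bcc"
DP table:
           b    c    c
      0    1    2    3
  b   1    0    1    2
  d   2    1    1    2
  c   3    2    1    1
  d   4    3    2    2
  a   5    4    3    3
Edit distance = dp[5][3] = 3

3


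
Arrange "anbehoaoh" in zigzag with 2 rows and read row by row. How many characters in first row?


Zigzag "anbehoaoh" into 2 rows:
Placing characters:
  'a' => row 0
  'n' => row 1
  'b' => row 0
  'e' => row 1
  'h' => row 0
  'o' => row 1
  'a' => row 0
  'o' => row 1
  'h' => row 0
Rows:
  Row 0: "abhah"
  Row 1: "neoo"
First row length: 5

5


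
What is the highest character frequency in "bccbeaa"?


Input: bccbeaa
Character counts:
  'a': 2
  'b': 2
  'c': 2
  'e': 1
Maximum frequency: 2

2


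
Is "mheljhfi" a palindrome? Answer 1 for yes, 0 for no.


Input: mheljhfi
Reversed: ifhjlehm
  Compare pos 0 ('m') with pos 7 ('i'): MISMATCH
  Compare pos 1 ('h') with pos 6 ('f'): MISMATCH
  Compare pos 2 ('e') with pos 5 ('h'): MISMATCH
  Compare pos 3 ('l') with pos 4 ('j'): MISMATCH
Result: not a palindrome

0


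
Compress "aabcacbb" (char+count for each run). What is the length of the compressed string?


Input: aabcacbb
Runs:
  'a' x 2 => "a2"
  'b' x 1 => "b1"
  'c' x 1 => "c1"
  'a' x 1 => "a1"
  'c' x 1 => "c1"
  'b' x 2 => "b2"
Compressed: "a2b1c1a1c1b2"
Compressed length: 12

12


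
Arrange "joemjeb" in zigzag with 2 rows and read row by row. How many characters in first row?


Zigzag "joemjeb" into 2 rows:
Placing characters:
  'j' => row 0
  'o' => row 1
  'e' => row 0
  'm' => row 1
  'j' => row 0
  'e' => row 1
  'b' => row 0
Rows:
  Row 0: "jejb"
  Row 1: "ome"
First row length: 4

4


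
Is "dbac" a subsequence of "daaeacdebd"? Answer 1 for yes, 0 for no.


Check if "dbac" is a subsequence of "daaeacdebd"
Greedy scan:
  Position 0 ('d'): matches sub[0] = 'd'
  Position 1 ('a'): no match needed
  Position 2 ('a'): no match needed
  Position 3 ('e'): no match needed
  Position 4 ('a'): no match needed
  Position 5 ('c'): no match needed
  Position 6 ('d'): no match needed
  Position 7 ('e'): no match needed
  Position 8 ('b'): matches sub[1] = 'b'
  Position 9 ('d'): no match needed
Only matched 2/4 characters => not a subsequence

0


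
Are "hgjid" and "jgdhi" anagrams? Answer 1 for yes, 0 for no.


Strings: "hgjid", "jgdhi"
Sorted first:  dghij
Sorted second: dghij
Sorted forms match => anagrams

1


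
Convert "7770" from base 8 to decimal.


Input: "7770" in base 8
Positional expansion:
  Digit '7' (value 7) x 8^3 = 3584
  Digit '7' (value 7) x 8^2 = 448
  Digit '7' (value 7) x 8^1 = 56
  Digit '0' (value 0) x 8^0 = 0
Sum = 4088

4088


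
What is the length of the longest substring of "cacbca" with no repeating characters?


Input: "cacbca"
Sliding window (track last position of each char):
  Position 0 ('c'): window [0,0] length 1 -- new best
  Position 1 ('a'): window [0,1] length 2 -- new best
  Position 2 ('c'): repeat (last at 0), move window start to 1
  Position 2 ('c'): window [1,2] length 2
  Position 3 ('b'): window [1,3] length 3 -- new best
  Position 4 ('c'): repeat (last at 2), move window start to 3
  Position 4 ('c'): window [3,4] length 2
  Position 5 ('a'): window [3,5] length 3
Longest substring with no repeats: "acb" with length 3

3


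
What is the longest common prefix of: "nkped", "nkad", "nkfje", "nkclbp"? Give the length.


Words: nkped, nkad, nkfje, nkclbp
  Position 0: all 'n' => match
  Position 1: all 'k' => match
  Position 2: ('p', 'a', 'f', 'c') => mismatch, stop
LCP = "nk" (length 2)

2


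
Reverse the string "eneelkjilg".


Input: eneelkjilg
Reading characters right to left:
  Position 9: 'g'
  Position 8: 'l'
  Position 7: 'i'
  Position 6: 'j'
  Position 5: 'k'
  Position 4: 'l'
  Position 3: 'e'
  Position 2: 'e'
  Position 1: 'n'
  Position 0: 'e'
Reversed: glijkleene

glijkleene


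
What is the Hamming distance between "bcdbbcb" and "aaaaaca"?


Comparing "bcdbbcb" and "aaaaaca" position by position:
  Position 0: 'b' vs 'a' => differ
  Position 1: 'c' vs 'a' => differ
  Position 2: 'd' vs 'a' => differ
  Position 3: 'b' vs 'a' => differ
  Position 4: 'b' vs 'a' => differ
  Position 5: 'c' vs 'c' => same
  Position 6: 'b' vs 'a' => differ
Total differences (Hamming distance): 6

6
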